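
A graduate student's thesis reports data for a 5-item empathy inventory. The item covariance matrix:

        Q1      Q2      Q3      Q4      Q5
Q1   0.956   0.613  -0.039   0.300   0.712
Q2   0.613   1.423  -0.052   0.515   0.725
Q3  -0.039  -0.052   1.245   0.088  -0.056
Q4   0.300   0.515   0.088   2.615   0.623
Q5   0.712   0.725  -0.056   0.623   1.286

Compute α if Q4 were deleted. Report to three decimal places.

Remaining items: Q1, Q2, Q3, Q5 (k = 4).
Σσ²ᵢ = 0.956 + 1.423 + 1.245 + 1.286 = 4.910
total variance = 4.910 + 2 × 1.903 = 8.716
α (item deleted) = (4/3)·(1 − 4.910/8.716) = 0.582

α = 0.582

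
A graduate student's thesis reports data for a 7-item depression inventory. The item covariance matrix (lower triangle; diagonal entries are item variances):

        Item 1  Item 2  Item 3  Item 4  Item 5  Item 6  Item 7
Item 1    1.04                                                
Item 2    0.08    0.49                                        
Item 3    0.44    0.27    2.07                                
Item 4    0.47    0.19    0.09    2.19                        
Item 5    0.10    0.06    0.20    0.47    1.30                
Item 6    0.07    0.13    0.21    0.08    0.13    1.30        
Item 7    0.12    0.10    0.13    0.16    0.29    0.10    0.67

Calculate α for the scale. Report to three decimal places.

ΣVar(i) = 1.04 + 0.49 + 2.07 + 2.19 + 1.30 + 1.30 + 0.67 = 9.06
Sum of the distinct covariances = 3.89
total variance = 9.06 + 2 × 3.89 = 16.84
α = (k/(k−1))·(1 − ΣVar(i)/total variance) = (7/6)·(1 − 9.06/16.84) = 0.539

α = 0.539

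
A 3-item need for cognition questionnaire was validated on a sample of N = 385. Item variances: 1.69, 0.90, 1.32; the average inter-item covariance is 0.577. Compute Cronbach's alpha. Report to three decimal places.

ΣVar(i) = 1.69 + 0.90 + 1.32 = 3.91
Sum of the 3 distinct covariances = 3 × 0.577 = 1.731
σ²_T = ΣVar(i) + 2·Σcov = 3.91 + 2 × 1.731 = 7.372
α = (3/2)·(1 − 3.91/7.372) = 0.704

Cronbach's alpha = 0.704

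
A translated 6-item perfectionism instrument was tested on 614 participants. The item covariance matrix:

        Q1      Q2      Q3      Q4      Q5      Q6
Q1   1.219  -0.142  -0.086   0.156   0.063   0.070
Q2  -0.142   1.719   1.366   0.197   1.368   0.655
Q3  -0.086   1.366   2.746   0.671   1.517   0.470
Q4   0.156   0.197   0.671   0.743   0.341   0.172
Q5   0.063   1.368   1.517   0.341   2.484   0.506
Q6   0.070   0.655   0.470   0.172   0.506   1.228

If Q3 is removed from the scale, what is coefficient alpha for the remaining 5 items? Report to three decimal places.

Remaining items: Q1, Q2, Q4, Q5, Q6 (k = 5).
Σσᵢ² = 1.219 + 1.719 + 0.743 + 2.484 + 1.228 = 7.393
σ²_total = 7.393 + 2 × 3.386 = 14.165
α (item deleted) = (5/4)·(1 − 7.393/14.165) = 0.598

α = 0.598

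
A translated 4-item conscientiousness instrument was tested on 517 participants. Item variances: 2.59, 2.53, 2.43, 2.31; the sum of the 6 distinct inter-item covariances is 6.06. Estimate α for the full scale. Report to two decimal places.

sum of item variances = 2.59 + 2.53 + 2.43 + 2.31 = 9.86
Sum of distinct covariances = 6.06
σ²_total = sum of item variances + 2·Σcov = 9.86 + 2 × 6.06 = 21.98
α = (4/3)·(1 − 9.86/21.98) = 0.74

α = 0.74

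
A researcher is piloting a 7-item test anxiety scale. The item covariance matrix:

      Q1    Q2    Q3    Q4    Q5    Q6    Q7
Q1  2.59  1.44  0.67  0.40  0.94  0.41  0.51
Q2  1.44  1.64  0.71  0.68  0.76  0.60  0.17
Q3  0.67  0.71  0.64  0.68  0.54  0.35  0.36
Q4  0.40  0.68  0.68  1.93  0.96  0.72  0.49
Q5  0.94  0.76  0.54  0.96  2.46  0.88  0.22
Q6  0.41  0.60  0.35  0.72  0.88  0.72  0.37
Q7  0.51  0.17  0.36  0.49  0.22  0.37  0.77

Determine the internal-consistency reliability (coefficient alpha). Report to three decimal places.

coefficient alpha = 0.823

ΣVar(i) = 2.59 + 1.64 + 0.64 + 1.93 + 2.46 + 0.72 + 0.77 = 10.75
Σ_{i<j} σ_ij = 12.86
total variance = 10.75 + 2 × 12.86 = 36.47
α = (k/(k−1))·(1 − ΣVar(i)/total variance) = (7/6)·(1 − 10.75/36.47) = 0.823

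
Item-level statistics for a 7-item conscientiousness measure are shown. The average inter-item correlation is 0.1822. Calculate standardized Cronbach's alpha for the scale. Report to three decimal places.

α = 0.609

Standardized α = k·r̄ / (1 + (k−1)·r̄) = 7 × 0.1822 / (1 + 6 × 0.1822)
  = 1.2754 / 2.0932 = 0.609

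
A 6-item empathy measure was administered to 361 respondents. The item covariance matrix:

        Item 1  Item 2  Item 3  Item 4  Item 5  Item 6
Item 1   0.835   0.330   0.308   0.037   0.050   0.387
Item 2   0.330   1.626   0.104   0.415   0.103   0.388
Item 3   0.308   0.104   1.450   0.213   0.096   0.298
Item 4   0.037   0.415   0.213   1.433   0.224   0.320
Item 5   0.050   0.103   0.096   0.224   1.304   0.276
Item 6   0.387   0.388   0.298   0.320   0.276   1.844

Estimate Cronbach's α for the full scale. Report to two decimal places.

Cronbach's α = 0.55

ΣVar(i) = 0.835 + 1.626 + 1.450 + 1.433 + 1.304 + 1.844 = 8.492
Σ_{i<j} σ_ij = 3.549
Var(T) = 8.492 + 2 × 3.549 = 15.590
α = (k/(k−1))·(1 − ΣVar(i)/Var(T)) = (6/5)·(1 − 8.492/15.590) = 0.55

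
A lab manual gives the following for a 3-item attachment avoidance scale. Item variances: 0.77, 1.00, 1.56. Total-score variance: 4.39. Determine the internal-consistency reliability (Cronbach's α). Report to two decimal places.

α = 0.36

Σσ²ᵢ = 0.77 + 1.00 + 1.56 = 3.33
α = (k/(k−1))·(1 − Σσ²ᵢ/Var(T)) = (3/2)·(1 − 3.33/4.39) = 0.36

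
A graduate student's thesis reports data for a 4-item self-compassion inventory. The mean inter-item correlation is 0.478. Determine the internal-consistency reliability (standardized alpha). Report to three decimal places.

Standardized α = k·r̄ / (1 + (k−1)·r̄) = 4 × 0.478 / (1 + 3 × 0.478)
  = 1.9120 / 2.4340 = 0.786

α = 0.786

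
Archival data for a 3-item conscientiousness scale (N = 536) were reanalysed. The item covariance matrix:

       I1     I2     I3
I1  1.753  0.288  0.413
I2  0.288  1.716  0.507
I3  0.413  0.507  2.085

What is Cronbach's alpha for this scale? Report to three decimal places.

Cronbach's alpha = 0.455

ΣVar(i) = 1.753 + 1.716 + 2.085 = 5.554
Sum of off-diagonal covariances = 1.208
Var(T) = 5.554 + 2 × 1.208 = 7.970
α = (k/(k−1))·(1 − ΣVar(i)/Var(T)) = (3/2)·(1 − 5.554/7.970) = 0.455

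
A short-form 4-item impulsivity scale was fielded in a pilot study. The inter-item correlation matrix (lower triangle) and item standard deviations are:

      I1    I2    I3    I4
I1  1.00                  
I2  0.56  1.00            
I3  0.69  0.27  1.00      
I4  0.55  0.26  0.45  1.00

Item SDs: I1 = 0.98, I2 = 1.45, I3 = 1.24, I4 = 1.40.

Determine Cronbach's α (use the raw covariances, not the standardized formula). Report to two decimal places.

α = 0.75

Σσ²ᵢ = 0.98² + 1.45² + 1.24² + 1.40² = 6.5605
Covariances σ_ij = r_ij · s_i · s_j:
  σ(I1,I2) = 0.56 × 0.98 × 1.45 = 0.7958
  σ(I1,I3) = 0.69 × 0.98 × 1.24 = 0.8385
  σ(I1,I4) = 0.55 × 0.98 × 1.40 = 0.7546
  σ(I2,I3) = 0.27 × 1.45 × 1.24 = 0.4855
  σ(I2,I4) = 0.26 × 1.45 × 1.40 = 0.5278
  σ(I3,I4) = 0.45 × 1.24 × 1.40 = 0.7812
σ²_T = Σσ²ᵢ + 2·Σσ_ij = 6.5605 + 2 × 4.1834 = 14.9273
α = (4/3)·(1 − 6.5605/14.9273) = 0.75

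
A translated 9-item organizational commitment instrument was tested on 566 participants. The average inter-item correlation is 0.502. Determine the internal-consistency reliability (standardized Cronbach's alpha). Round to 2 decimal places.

α = 0.90

Standardized α = k·r̄ / (1 + (k−1)·r̄) = 9 × 0.502 / (1 + 8 × 0.502)
  = 4.5180 / 5.0160 = 0.90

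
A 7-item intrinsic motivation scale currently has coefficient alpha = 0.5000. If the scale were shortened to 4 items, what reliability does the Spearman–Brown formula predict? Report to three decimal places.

Length factor m = 4/7 = 0.5714
α' = m·α / (1 − (1−m)·α)
   = 4/7 × 0.5000 / (1 − (1 − 4/7) × 0.5000)
   = 0.2857 / 0.7857 = 0.364

predicted reliability = 0.364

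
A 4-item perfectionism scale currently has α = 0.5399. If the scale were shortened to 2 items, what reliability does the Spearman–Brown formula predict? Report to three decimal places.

predicted reliability = 0.370

Length factor m = 2/4 = 0.5000
α' = m·α / (1 − (1−m)·α)
   = 2/4 × 0.5399 / (1 − (1 − 2/4) × 0.5399)
   = 0.2700 / 0.7300 = 0.370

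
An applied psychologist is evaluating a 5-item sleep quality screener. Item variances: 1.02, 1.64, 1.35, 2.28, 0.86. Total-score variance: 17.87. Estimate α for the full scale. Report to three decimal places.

ΣVar(i) = 1.02 + 1.64 + 1.35 + 2.28 + 0.86 = 7.15
α = (k/(k−1))·(1 − ΣVar(i)/total variance) = (5/4)·(1 − 7.15/17.87) = 0.750

α = 0.750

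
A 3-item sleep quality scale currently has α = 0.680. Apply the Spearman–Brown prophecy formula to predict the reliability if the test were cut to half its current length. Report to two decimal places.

Length factor m = 1/2
α' = m·α / (1 − (1−m)·α)
   = 1/2 × 0.680 / (1 − (1 − 1/2) × 0.680)
   = 0.3400 / 0.6600 = 0.52

predicted reliability = 0.52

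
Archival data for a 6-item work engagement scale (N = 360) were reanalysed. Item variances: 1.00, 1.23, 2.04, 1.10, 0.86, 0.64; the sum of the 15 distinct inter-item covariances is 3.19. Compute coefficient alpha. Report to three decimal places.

ΣVar(i) = 1.00 + 1.23 + 2.04 + 1.10 + 0.86 + 0.64 = 6.87
Sum of distinct covariances = 3.19
σ²_total = ΣVar(i) + 2·Σcov = 6.87 + 2 × 3.19 = 13.25
α = (6/5)·(1 − 6.87/13.25) = 0.578

α = 0.578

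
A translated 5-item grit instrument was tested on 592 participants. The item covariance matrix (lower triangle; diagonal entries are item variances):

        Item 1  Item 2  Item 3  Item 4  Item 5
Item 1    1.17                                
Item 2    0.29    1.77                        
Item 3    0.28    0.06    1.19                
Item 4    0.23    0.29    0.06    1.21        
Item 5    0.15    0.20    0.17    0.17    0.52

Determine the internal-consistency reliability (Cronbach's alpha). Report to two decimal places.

Cronbach's alpha = 0.49

Σσ²ᵢ = 1.17 + 1.77 + 1.19 + 1.21 + 0.52 = 5.86
Sum of the distinct covariances = 1.90
Var(T) = 5.86 + 2 × 1.90 = 9.66
α = (k/(k−1))·(1 − Σσ²ᵢ/Var(T)) = (5/4)·(1 − 5.86/9.66) = 0.49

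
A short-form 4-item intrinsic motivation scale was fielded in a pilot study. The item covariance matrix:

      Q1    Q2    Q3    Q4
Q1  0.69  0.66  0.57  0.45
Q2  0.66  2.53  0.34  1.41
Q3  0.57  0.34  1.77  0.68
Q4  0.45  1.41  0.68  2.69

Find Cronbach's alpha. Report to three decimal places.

α = 0.689

ΣVar(i) = 0.69 + 2.53 + 1.77 + 2.69 = 7.68
Sum of off-diagonal covariances = 4.11
Var(T) = 7.68 + 2 × 4.11 = 15.90
α = (k/(k−1))·(1 − ΣVar(i)/Var(T)) = (4/3)·(1 − 7.68/15.90) = 0.689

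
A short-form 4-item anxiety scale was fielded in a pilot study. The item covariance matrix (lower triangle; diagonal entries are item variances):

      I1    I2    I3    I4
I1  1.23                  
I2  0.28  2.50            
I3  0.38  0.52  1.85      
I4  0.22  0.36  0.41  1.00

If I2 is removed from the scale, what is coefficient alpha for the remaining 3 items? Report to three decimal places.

Remaining items: I1, I3, I4 (k = 3).
Σσᵢ² = 1.23 + 1.85 + 1.00 = 4.08
Var(T) = 4.08 + 2 × 1.01 = 6.10
α (item deleted) = (3/2)·(1 − 4.08/6.10) = 0.497

coefficient alpha = 0.497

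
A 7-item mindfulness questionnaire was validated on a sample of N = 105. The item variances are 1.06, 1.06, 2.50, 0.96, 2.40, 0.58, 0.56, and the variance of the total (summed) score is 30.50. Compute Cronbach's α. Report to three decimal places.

α = 0.818

sum of item variances = 1.06 + 1.06 + 2.50 + 0.96 + 2.40 + 0.58 + 0.56 = 9.12
α = (k/(k−1))·(1 − sum of item variances/σ²_T) = (7/6)·(1 − 9.12/30.50) = 0.818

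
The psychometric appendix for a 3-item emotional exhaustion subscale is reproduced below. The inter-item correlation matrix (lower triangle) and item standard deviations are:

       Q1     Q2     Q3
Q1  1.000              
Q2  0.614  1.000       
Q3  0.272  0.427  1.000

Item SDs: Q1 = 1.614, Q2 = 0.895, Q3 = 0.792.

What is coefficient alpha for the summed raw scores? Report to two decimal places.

α = 0.65

Σσ²ᵢ = 1.614² + 0.895² + 0.792² = 4.0333
Covariances σ_ij = r_ij · s_i · s_j:
  σ(Q1,Q2) = 0.614 × 1.614 × 0.895 = 0.8869
  σ(Q1,Q3) = 0.272 × 1.614 × 0.792 = 0.3477
  σ(Q2,Q3) = 0.427 × 0.895 × 0.792 = 0.3027
σ²_T = Σσ²ᵢ + 2·Σσ_ij = 4.0333 + 2 × 1.5373 = 7.1079
α = (3/2)·(1 − 4.0333/7.1079) = 0.65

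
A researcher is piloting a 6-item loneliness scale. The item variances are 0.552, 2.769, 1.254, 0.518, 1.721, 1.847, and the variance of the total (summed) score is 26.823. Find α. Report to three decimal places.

sum of item variances = 0.552 + 2.769 + 1.254 + 0.518 + 1.721 + 1.847 = 8.661
α = (k/(k−1))·(1 − sum of item variances/Var(T)) = (6/5)·(1 − 8.661/26.823) = 0.813

α = 0.813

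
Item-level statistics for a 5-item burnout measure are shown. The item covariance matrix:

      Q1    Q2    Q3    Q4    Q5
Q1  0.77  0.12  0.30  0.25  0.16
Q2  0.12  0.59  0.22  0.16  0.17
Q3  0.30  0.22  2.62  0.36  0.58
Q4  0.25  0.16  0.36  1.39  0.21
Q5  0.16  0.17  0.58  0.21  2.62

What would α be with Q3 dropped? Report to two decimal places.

α = 0.38

Remaining items: Q1, Q2, Q4, Q5 (k = 4).
Σσᵢ² = 0.77 + 0.59 + 1.39 + 2.62 = 5.37
Var(T) = 5.37 + 2 × 1.07 = 7.51
α (item deleted) = (4/3)·(1 − 5.37/7.51) = 0.38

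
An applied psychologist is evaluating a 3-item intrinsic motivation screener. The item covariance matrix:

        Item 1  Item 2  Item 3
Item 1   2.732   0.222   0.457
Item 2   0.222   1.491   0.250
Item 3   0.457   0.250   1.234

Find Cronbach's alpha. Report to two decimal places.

sum of item variances = 2.732 + 1.491 + 1.234 = 5.457
Sum of the distinct covariances = 0.929
Var(T) = 5.457 + 2 × 0.929 = 7.315
α = (k/(k−1))·(1 − sum of item variances/Var(T)) = (3/2)·(1 − 5.457/7.315) = 0.38

α = 0.38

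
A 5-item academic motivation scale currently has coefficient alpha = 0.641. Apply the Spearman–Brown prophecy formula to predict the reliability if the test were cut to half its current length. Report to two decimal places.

Length factor m = 1/2
α' = m·α / (1 − (1−m)·α)
   = 1/2 × 0.641 / (1 − (1 − 1/2) × 0.641)
   = 0.3205 / 0.6795 = 0.47

predicted reliability = 0.47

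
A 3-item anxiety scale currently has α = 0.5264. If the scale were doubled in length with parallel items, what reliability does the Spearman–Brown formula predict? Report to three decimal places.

predicted reliability = 0.690

Length factor m = 2
α' = m·α / (1 + (m−1)·α)
   = 2 × 0.5264 / (1 + (2 − 1) × 0.5264)
   = 1.0528 / 1.5264 = 0.690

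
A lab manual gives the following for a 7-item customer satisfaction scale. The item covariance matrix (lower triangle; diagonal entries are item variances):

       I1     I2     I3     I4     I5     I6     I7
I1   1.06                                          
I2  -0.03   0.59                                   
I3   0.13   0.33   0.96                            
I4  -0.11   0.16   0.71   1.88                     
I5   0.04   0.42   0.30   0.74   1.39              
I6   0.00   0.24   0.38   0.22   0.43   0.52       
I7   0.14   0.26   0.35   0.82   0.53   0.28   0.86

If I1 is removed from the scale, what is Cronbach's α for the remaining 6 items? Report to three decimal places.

α = 0.799

Remaining items: I2, I3, I4, I5, I6, I7 (k = 6).
Σσ²ᵢ = 0.59 + 0.96 + 1.88 + 1.39 + 0.52 + 0.86 = 6.20
σ²_T = 6.20 + 2 × 6.17 = 18.54
α (item deleted) = (6/5)·(1 − 6.20/18.54) = 0.799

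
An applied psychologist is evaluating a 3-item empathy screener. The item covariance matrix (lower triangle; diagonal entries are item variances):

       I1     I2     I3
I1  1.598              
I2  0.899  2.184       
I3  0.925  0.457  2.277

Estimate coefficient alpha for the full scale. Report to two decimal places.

coefficient alpha = 0.64

Σσᵢ² = 1.598 + 2.184 + 2.277 = 6.059
Sum of the distinct covariances = 2.281
Var(T) = 6.059 + 2 × 2.281 = 10.621
α = (k/(k−1))·(1 − Σσᵢ²/Var(T)) = (3/2)·(1 − 6.059/10.621) = 0.64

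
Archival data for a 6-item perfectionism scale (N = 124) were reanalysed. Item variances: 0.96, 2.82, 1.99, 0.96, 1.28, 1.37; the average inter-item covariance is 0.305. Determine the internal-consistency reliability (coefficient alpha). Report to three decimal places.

α = 0.593

Σσ²ᵢ = 0.96 + 2.82 + 1.99 + 0.96 + 1.28 + 1.37 = 9.38
Sum of the 15 distinct covariances = 15 × 0.305 = 4.575
σ²_T = Σσ²ᵢ + 2·Σcov = 9.38 + 2 × 4.575 = 18.530
α = (6/5)·(1 − 9.38/18.530) = 0.593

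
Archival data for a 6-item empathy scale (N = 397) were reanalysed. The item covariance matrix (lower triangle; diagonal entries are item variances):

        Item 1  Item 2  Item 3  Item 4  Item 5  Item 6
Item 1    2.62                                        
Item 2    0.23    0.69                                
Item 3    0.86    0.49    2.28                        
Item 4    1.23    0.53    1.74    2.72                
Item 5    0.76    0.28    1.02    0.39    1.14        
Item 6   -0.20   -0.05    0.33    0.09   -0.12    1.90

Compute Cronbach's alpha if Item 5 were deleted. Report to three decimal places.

α = 0.634

Remaining items: Item 1, Item 2, Item 3, Item 4, Item 6 (k = 5).
Σσᵢ² = 2.62 + 0.69 + 2.28 + 2.72 + 1.90 = 10.21
Var(T) = 10.21 + 2 × 5.25 = 20.71
α (item deleted) = (5/4)·(1 − 10.21/20.71) = 0.634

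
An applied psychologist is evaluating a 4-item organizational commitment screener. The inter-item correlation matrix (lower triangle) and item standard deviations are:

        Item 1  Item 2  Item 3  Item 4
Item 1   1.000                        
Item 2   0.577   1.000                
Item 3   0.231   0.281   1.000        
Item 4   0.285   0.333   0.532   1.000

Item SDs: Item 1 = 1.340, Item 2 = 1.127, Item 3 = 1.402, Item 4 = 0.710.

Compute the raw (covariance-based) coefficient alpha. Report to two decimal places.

α = 0.67

Σσ²ᵢ = 1.340² + 1.127² + 1.402² + 0.710² = 5.5354
Covariances σ_ij = r_ij · s_i · s_j:
  σ(Item 1,Item 2) = 0.577 × 1.340 × 1.127 = 0.8714
  σ(Item 1,Item 3) = 0.231 × 1.340 × 1.402 = 0.4340
  σ(Item 1,Item 4) = 0.285 × 1.340 × 0.710 = 0.2711
  σ(Item 2,Item 3) = 0.281 × 1.127 × 1.402 = 0.4440
  σ(Item 2,Item 4) = 0.333 × 1.127 × 0.710 = 0.2665
  σ(Item 3,Item 4) = 0.532 × 1.402 × 0.710 = 0.5296
σ²_T = Σσ²ᵢ + 2·Σσ_ij = 5.5354 + 2 × 2.8166 = 11.1686
α = (4/3)·(1 − 5.5354/11.1686) = 0.67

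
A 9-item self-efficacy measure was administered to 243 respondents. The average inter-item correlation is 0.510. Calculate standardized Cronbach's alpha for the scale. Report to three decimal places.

Standardized α = k·r̄ / (1 + (k−1)·r̄) = 9 × 0.510 / (1 + 8 × 0.510)
  = 4.5900 / 5.0800 = 0.904

α = 0.904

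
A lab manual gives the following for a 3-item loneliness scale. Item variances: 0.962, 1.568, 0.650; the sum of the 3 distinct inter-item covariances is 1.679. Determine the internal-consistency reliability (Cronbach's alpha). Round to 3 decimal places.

ΣVar(i) = 0.962 + 1.568 + 0.650 = 3.180
Sum of distinct covariances = 1.679
total variance = ΣVar(i) + 2·Σcov = 3.180 + 2 × 1.679 = 6.538
α = (3/2)·(1 − 3.180/6.538) = 0.770

Cronbach's alpha = 0.770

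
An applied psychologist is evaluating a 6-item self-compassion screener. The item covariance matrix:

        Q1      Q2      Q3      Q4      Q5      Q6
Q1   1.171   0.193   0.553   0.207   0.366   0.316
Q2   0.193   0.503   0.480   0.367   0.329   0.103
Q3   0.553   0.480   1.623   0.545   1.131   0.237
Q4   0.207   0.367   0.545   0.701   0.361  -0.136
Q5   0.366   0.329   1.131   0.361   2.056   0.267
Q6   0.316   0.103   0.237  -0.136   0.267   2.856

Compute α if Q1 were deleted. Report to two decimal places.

α = 0.61

Remaining items: Q2, Q3, Q4, Q5, Q6 (k = 5).
ΣVar(i) = 0.503 + 1.623 + 0.701 + 2.056 + 2.856 = 7.739
σ²_T = 7.739 + 2 × 3.684 = 15.107
α (item deleted) = (5/4)·(1 − 7.739/15.107) = 0.61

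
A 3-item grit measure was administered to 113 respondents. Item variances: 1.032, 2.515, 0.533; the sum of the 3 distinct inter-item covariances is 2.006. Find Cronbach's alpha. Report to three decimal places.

α = 0.744

Σσ²ᵢ = 1.032 + 2.515 + 0.533 = 4.080
Sum of distinct covariances = 2.006
σ²_T = Σσ²ᵢ + 2·Σcov = 4.080 + 2 × 2.006 = 8.092
α = (3/2)·(1 − 4.080/8.092) = 0.744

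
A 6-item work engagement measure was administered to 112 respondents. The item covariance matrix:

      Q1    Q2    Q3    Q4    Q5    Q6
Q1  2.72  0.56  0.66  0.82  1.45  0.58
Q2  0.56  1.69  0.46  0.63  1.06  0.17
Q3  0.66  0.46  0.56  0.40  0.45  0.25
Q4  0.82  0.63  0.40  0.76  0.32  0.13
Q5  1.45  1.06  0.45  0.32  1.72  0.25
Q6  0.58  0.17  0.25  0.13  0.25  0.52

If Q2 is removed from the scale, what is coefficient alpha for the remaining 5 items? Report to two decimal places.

Remaining items: Q1, Q3, Q4, Q5, Q6 (k = 5).
Σσᵢ² = 2.72 + 0.56 + 0.76 + 1.72 + 0.52 = 6.28
σ²_T = 6.28 + 2 × 5.31 = 16.90
α (item deleted) = (5/4)·(1 − 6.28/16.90) = 0.79

α = 0.79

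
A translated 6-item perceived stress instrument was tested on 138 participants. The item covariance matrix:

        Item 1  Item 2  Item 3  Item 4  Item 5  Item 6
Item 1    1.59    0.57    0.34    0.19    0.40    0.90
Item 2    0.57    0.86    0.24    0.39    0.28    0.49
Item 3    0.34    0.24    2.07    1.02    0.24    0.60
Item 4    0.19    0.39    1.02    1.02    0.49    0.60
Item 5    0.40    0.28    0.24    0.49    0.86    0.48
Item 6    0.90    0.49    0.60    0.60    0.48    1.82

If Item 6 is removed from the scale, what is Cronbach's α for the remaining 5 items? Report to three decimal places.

Remaining items: Item 1, Item 2, Item 3, Item 4, Item 5 (k = 5).
sum of item variances = 1.59 + 0.86 + 2.07 + 1.02 + 0.86 = 6.40
total variance = 6.40 + 2 × 4.16 = 14.72
α (item deleted) = (5/4)·(1 − 6.40/14.72) = 0.707

Cronbach's α = 0.707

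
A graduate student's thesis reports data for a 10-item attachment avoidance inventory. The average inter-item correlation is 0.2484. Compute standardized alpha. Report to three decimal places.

Standardized α = k·r̄ / (1 + (k−1)·r̄) = 10 × 0.2484 / (1 + 9 × 0.2484)
  = 2.4840 / 3.2356 = 0.768

standardized alpha = 0.768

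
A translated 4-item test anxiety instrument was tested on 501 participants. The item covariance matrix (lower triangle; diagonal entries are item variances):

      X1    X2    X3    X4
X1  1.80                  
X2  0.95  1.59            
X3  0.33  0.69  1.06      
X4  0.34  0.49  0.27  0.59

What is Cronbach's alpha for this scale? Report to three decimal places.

ΣVar(i) = 1.80 + 1.59 + 1.06 + 0.59 = 5.04
Sum of the distinct covariances = 3.07
Var(T) = 5.04 + 2 × 3.07 = 11.18
α = (k/(k−1))·(1 − ΣVar(i)/Var(T)) = (4/3)·(1 − 5.04/11.18) = 0.732

α = 0.732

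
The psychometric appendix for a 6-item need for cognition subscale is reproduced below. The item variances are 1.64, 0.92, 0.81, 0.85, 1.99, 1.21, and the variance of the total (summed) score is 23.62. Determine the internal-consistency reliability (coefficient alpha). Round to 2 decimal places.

ΣVar(i) = 1.64 + 0.92 + 0.81 + 0.85 + 1.99 + 1.21 = 7.42
α = (k/(k−1))·(1 − ΣVar(i)/Var(T)) = (6/5)·(1 − 7.42/23.62) = 0.82

coefficient alpha = 0.82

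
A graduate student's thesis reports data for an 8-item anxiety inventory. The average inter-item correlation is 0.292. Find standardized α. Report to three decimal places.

Standardized α = k·r̄ / (1 + (k−1)·r̄) = 8 × 0.292 / (1 + 7 × 0.292)
  = 2.3360 / 3.0440 = 0.767

α = 0.767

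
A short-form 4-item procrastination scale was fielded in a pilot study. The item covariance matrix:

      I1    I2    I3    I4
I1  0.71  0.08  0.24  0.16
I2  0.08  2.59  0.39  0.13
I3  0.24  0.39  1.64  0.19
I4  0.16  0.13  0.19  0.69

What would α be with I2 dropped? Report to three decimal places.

α = 0.419

Remaining items: I1, I3, I4 (k = 3).
Σσ²ᵢ = 0.71 + 1.64 + 0.69 = 3.04
total variance = 3.04 + 2 × 0.59 = 4.22
α (item deleted) = (3/2)·(1 − 3.04/4.22) = 0.419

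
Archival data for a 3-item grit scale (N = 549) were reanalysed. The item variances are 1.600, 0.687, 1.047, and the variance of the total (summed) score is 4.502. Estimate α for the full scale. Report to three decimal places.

Σσ²ᵢ = 1.600 + 0.687 + 1.047 = 3.334
α = (k/(k−1))·(1 − Σσ²ᵢ/σ²_T) = (3/2)·(1 − 3.334/4.502) = 0.389

α = 0.389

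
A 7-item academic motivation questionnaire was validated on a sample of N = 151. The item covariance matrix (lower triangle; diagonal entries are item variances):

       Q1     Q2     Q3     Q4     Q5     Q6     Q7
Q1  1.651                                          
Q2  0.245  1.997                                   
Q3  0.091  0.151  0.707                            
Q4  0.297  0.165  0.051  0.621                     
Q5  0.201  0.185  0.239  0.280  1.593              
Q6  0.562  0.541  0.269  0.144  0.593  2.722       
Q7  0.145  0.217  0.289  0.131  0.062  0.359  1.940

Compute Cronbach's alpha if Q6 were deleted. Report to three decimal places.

Remaining items: Q1, Q2, Q3, Q4, Q5, Q7 (k = 6).
ΣVar(i) = 1.651 + 1.997 + 0.707 + 0.621 + 1.593 + 1.940 = 8.509
Var(T) = 8.509 + 2 × 2.749 = 14.007
α (item deleted) = (6/5)·(1 − 8.509/14.007) = 0.471

α = 0.471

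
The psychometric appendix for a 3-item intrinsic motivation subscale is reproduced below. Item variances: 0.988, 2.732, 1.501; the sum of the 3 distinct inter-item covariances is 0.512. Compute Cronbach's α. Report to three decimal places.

ΣVar(i) = 0.988 + 2.732 + 1.501 = 5.221
Sum of distinct covariances = 0.512
Var(T) = ΣVar(i) + 2·Σcov = 5.221 + 2 × 0.512 = 6.245
α = (3/2)·(1 − 5.221/6.245) = 0.246

Cronbach's α = 0.246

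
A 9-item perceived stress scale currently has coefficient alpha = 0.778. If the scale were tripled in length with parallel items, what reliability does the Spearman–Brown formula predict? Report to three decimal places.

predicted reliability = 0.913

Length factor m = 3
α' = m·α / (1 + (m−1)·α)
   = 3 × 0.778 / (1 + (3 − 1) × 0.778)
   = 2.3340 / 2.5560 = 0.913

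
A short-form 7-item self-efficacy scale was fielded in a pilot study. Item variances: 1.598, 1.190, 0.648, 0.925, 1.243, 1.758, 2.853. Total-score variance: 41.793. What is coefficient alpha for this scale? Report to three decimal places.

ΣVar(i) = 1.598 + 1.190 + 0.648 + 0.925 + 1.243 + 1.758 + 2.853 = 10.215
α = (k/(k−1))·(1 − ΣVar(i)/Var(T)) = (7/6)·(1 − 10.215/41.793) = 0.882

α = 0.882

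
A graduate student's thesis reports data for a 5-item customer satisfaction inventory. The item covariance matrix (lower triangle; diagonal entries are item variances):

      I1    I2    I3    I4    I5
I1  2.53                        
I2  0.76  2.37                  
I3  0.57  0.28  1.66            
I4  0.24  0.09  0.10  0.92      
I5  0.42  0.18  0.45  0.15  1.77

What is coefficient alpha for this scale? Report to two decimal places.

α = 0.51

Σσ²ᵢ = 2.53 + 2.37 + 1.66 + 0.92 + 1.77 = 9.25
Sum of off-diagonal covariances = 3.24
σ²_T = 9.25 + 2 × 3.24 = 15.73
α = (k/(k−1))·(1 − Σσ²ᵢ/σ²_T) = (5/4)·(1 − 9.25/15.73) = 0.51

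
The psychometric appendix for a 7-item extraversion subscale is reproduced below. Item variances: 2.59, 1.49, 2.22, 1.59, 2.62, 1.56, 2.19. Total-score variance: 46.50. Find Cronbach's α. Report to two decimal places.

Σσᵢ² = 2.59 + 1.49 + 2.22 + 1.59 + 2.62 + 1.56 + 2.19 = 14.26
α = (k/(k−1))·(1 − Σσᵢ²/σ²_total) = (7/6)·(1 − 14.26/46.50) = 0.81

α = 0.81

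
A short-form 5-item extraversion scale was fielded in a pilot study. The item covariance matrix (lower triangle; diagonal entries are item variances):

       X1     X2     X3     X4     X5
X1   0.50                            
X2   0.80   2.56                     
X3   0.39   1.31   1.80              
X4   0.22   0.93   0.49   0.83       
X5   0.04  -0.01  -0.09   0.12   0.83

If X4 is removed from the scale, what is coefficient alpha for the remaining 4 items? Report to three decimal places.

coefficient alpha = 0.616

Remaining items: X1, X2, X3, X5 (k = 4).
sum of item variances = 0.50 + 2.56 + 1.80 + 0.83 = 5.69
σ²_total = 5.69 + 2 × 2.44 = 10.57
α (item deleted) = (4/3)·(1 − 5.69/10.57) = 0.616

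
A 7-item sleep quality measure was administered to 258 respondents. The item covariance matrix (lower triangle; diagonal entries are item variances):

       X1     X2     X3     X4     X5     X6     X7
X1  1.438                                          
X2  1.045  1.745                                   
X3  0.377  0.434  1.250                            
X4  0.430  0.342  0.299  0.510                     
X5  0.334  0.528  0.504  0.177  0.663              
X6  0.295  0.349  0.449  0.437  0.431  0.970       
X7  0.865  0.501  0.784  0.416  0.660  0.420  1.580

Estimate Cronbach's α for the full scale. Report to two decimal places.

Cronbach's α = 0.83

ΣVar(i) = 1.438 + 1.745 + 1.250 + 0.510 + 0.663 + 0.970 + 1.580 = 8.156
Σ_{i<j} σ_ij = 10.077
total variance = 8.156 + 2 × 10.077 = 28.310
α = (k/(k−1))·(1 − ΣVar(i)/total variance) = (7/6)·(1 − 8.156/28.310) = 0.83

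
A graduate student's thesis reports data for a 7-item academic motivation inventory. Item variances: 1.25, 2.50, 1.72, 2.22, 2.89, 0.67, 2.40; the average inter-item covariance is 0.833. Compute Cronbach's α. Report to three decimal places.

Cronbach's α = 0.839

ΣVar(i) = 1.25 + 2.50 + 1.72 + 2.22 + 2.89 + 0.67 + 2.40 = 13.65
Sum of the 21 distinct covariances = 21 × 0.833 = 17.493
σ²_total = ΣVar(i) + 2·Σcov = 13.65 + 2 × 17.493 = 48.636
α = (7/6)·(1 − 13.65/48.636) = 0.839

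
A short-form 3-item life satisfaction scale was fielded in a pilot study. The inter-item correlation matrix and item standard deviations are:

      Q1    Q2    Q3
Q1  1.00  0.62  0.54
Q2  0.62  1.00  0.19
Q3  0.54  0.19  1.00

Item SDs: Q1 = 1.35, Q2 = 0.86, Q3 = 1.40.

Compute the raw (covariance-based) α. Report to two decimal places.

α = 0.70

Σσ²ᵢ = 1.35² + 0.86² + 1.40² = 4.5221
Covariances σ_ij = r_ij · s_i · s_j:
  σ(Q1,Q2) = 0.62 × 1.35 × 0.86 = 0.7198
  σ(Q1,Q3) = 0.54 × 1.35 × 1.40 = 1.0206
  σ(Q2,Q3) = 0.19 × 0.86 × 1.40 = 0.2288
σ²_T = Σσ²ᵢ + 2·Σσ_ij = 4.5221 + 2 × 1.9692 = 8.4605
α = (3/2)·(1 − 4.5221/8.4605) = 0.70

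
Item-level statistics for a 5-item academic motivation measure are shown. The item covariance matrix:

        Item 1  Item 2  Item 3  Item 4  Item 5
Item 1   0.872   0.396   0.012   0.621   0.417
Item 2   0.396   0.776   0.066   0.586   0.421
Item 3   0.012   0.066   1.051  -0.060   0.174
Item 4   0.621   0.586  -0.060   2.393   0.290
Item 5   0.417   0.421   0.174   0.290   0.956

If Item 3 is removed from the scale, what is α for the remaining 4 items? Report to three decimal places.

α = 0.696

Remaining items: Item 1, Item 2, Item 4, Item 5 (k = 4).
Σσᵢ² = 0.872 + 0.776 + 2.393 + 0.956 = 4.997
σ²_total = 4.997 + 2 × 2.731 = 10.459
α (item deleted) = (4/3)·(1 − 4.997/10.459) = 0.696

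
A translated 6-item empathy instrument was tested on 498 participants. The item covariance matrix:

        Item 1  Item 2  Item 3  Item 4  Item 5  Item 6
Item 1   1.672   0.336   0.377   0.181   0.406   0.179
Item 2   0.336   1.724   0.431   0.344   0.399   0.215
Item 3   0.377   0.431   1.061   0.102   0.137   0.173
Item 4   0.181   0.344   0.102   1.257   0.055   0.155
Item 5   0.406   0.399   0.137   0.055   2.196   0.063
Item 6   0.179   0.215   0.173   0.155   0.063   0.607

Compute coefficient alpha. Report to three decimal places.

sum of item variances = 1.672 + 1.724 + 1.061 + 1.257 + 2.196 + 0.607 = 8.517
Sum of off-diagonal covariances = 3.553
σ²_total = 8.517 + 2 × 3.553 = 15.623
α = (k/(k−1))·(1 − sum of item variances/σ²_total) = (6/5)·(1 − 8.517/15.623) = 0.546

coefficient alpha = 0.546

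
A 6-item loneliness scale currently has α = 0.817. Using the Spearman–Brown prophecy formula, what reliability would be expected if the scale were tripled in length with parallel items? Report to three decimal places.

Length factor m = 3
α' = m·α / (1 + (m−1)·α)
   = 3 × 0.817 / (1 + (3 − 1) × 0.817)
   = 2.4510 / 2.6340 = 0.931

predicted reliability = 0.931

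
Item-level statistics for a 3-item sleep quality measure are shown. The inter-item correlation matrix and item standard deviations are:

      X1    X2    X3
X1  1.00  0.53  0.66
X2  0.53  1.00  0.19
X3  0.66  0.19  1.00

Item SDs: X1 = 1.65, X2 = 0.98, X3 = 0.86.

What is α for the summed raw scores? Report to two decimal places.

Σσ²ᵢ = 1.65² + 0.98² + 0.86² = 4.4225
Covariances σ_ij = r_ij · s_i · s_j:
  σ(X1,X2) = 0.53 × 1.65 × 0.98 = 0.8570
  σ(X1,X3) = 0.66 × 1.65 × 0.86 = 0.9365
  σ(X2,X3) = 0.19 × 0.98 × 0.86 = 0.1601
σ²_T = Σσ²ᵢ + 2·Σσ_ij = 4.4225 + 2 × 1.9536 = 8.3297
α = (3/2)·(1 − 4.4225/8.3297) = 0.70

α = 0.70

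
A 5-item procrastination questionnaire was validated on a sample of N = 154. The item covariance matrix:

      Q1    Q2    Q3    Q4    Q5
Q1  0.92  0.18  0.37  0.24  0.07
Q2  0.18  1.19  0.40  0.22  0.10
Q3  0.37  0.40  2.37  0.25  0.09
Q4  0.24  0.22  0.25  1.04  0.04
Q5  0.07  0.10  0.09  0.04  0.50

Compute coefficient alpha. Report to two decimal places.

Σσ²ᵢ = 0.92 + 1.19 + 2.37 + 1.04 + 0.50 = 6.02
Sum of off-diagonal covariances = 1.96
total variance = 6.02 + 2 × 1.96 = 9.94
α = (k/(k−1))·(1 − Σσ²ᵢ/total variance) = (5/4)·(1 − 6.02/9.94) = 0.49

coefficient alpha = 0.49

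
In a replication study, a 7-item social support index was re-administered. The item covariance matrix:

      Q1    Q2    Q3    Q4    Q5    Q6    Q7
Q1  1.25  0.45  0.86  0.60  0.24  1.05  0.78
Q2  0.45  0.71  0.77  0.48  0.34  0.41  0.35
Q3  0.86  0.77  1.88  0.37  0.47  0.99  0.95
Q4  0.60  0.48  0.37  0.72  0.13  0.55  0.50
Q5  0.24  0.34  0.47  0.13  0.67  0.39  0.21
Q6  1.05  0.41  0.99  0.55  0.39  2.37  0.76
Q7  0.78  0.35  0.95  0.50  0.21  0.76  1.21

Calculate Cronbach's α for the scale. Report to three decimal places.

sum of item variances = 1.25 + 0.71 + 1.88 + 0.72 + 0.67 + 2.37 + 1.21 = 8.81
Sum of off-diagonal covariances = 11.65
σ²_T = 8.81 + 2 × 11.65 = 32.11
α = (k/(k−1))·(1 − sum of item variances/σ²_T) = (7/6)·(1 − 8.81/32.11) = 0.847

α = 0.847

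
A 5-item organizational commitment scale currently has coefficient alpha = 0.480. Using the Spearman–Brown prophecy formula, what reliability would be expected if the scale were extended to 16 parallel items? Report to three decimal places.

predicted reliability = 0.747

Length factor m = 16/5 = 3.2000
α' = m·α / (1 + (m−1)·α)
   = 16/5 × 0.480 / (1 + (16/5 − 1) × 0.480)
   = 1.5360 / 2.0560 = 0.747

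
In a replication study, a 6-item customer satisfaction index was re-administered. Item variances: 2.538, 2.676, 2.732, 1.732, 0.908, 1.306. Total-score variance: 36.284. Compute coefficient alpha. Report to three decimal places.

coefficient alpha = 0.807

sum of item variances = 2.538 + 2.676 + 2.732 + 1.732 + 0.908 + 1.306 = 11.892
α = (k/(k−1))·(1 − sum of item variances/σ²_T) = (6/5)·(1 − 11.892/36.284) = 0.807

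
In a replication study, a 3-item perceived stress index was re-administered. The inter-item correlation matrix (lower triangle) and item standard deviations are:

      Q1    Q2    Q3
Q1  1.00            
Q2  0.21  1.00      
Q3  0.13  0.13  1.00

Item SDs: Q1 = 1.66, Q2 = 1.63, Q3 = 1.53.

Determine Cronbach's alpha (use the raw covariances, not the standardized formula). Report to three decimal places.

α = 0.360

Σσ²ᵢ = 1.66² + 1.63² + 1.53² = 7.7534
Covariances σ_ij = r_ij · s_i · s_j:
  σ(Q1,Q2) = 0.21 × 1.66 × 1.63 = 0.5682
  σ(Q1,Q3) = 0.13 × 1.66 × 1.53 = 0.3302
  σ(Q2,Q3) = 0.13 × 1.63 × 1.53 = 0.3242
σ²_T = Σσ²ᵢ + 2·Σσ_ij = 7.7534 + 2 × 1.2226 = 10.1986
α = (3/2)·(1 − 7.7534/10.1986) = 0.360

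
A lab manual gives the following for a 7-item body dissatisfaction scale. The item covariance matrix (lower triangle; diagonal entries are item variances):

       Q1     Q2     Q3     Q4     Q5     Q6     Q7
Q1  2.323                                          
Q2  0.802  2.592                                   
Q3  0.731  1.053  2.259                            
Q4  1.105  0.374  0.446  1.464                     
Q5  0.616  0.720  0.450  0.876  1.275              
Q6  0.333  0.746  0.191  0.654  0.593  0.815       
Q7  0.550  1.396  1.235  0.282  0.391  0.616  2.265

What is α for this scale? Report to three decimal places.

ΣVar(i) = 2.323 + 2.592 + 2.259 + 1.464 + 1.275 + 0.815 + 2.265 = 12.993
Σ_{i<j} σ_ij = 14.160
σ²_T = 12.993 + 2 × 14.160 = 41.313
α = (k/(k−1))·(1 − ΣVar(i)/σ²_T) = (7/6)·(1 − 12.993/41.313) = 0.800

α = 0.800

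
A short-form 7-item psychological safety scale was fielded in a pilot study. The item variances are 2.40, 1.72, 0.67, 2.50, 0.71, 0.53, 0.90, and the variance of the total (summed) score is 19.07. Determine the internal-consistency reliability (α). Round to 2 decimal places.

Σσ²ᵢ = 2.40 + 1.72 + 0.67 + 2.50 + 0.71 + 0.53 + 0.90 = 9.43
α = (k/(k−1))·(1 − Σσ²ᵢ/total variance) = (7/6)·(1 − 9.43/19.07) = 0.59

α = 0.59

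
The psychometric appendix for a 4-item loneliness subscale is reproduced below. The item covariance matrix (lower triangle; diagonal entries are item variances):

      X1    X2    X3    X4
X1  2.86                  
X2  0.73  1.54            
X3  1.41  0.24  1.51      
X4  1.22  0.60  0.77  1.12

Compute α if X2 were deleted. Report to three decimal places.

Remaining items: X1, X3, X4 (k = 3).
ΣVar(i) = 2.86 + 1.51 + 1.12 = 5.49
Var(T) = 5.49 + 2 × 3.40 = 12.29
α (item deleted) = (3/2)·(1 − 5.49/12.29) = 0.830

α = 0.830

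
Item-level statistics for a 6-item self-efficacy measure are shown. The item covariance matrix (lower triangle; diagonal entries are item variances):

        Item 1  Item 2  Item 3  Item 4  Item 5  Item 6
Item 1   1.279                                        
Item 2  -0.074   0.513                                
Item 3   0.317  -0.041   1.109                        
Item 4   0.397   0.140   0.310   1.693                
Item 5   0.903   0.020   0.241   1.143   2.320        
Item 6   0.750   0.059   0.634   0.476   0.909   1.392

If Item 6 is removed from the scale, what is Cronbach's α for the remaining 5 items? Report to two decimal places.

Cronbach's α = 0.62

Remaining items: Item 1, Item 2, Item 3, Item 4, Item 5 (k = 5).
Σσᵢ² = 1.279 + 0.513 + 1.109 + 1.693 + 2.320 = 6.914
Var(T) = 6.914 + 2 × 3.356 = 13.626
α (item deleted) = (5/4)·(1 − 6.914/13.626) = 0.62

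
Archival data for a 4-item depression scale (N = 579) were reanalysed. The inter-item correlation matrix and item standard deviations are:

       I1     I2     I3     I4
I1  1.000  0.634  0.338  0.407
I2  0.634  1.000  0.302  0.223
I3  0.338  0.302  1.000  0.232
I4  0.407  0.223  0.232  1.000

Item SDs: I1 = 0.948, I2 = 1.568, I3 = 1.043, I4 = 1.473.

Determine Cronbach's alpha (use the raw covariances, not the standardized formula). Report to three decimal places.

Σσ²ᵢ = 0.948² + 1.568² + 1.043² + 1.473² = 6.6149
Covariances σ_ij = r_ij · s_i · s_j:
  σ(I1,I2) = 0.634 × 0.948 × 1.568 = 0.9424
  σ(I1,I3) = 0.338 × 0.948 × 1.043 = 0.3342
  σ(I1,I4) = 0.407 × 0.948 × 1.473 = 0.5683
  σ(I2,I3) = 0.302 × 1.568 × 1.043 = 0.4939
  σ(I2,I4) = 0.223 × 1.568 × 1.473 = 0.5151
  σ(I3,I4) = 0.232 × 1.043 × 1.473 = 0.3564
σ²_T = Σσ²ᵢ + 2·Σσ_ij = 6.6149 + 2 × 3.2103 = 13.0355
α = (4/3)·(1 − 6.6149/13.0355) = 0.657

Cronbach's alpha = 0.657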